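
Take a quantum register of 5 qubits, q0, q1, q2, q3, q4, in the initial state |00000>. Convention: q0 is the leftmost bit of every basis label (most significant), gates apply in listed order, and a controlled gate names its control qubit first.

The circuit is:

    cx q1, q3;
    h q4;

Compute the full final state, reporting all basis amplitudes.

After the circuit, the state carries amplitude sqrt(2)/2 on |00000>, sqrt(2)/2 on |00001>, and 0 on every other basis state.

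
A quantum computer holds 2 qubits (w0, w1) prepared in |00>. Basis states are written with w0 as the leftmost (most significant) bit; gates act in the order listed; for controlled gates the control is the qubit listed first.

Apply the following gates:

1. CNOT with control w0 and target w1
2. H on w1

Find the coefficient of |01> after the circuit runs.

|01> carries amplitude sqrt(2)/2 in the final state.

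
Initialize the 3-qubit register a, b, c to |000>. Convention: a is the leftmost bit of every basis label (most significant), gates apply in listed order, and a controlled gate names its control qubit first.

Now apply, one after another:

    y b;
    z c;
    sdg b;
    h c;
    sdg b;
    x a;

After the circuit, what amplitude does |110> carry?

|110> carries amplitude -sqrt(2)*I/2 in the final state.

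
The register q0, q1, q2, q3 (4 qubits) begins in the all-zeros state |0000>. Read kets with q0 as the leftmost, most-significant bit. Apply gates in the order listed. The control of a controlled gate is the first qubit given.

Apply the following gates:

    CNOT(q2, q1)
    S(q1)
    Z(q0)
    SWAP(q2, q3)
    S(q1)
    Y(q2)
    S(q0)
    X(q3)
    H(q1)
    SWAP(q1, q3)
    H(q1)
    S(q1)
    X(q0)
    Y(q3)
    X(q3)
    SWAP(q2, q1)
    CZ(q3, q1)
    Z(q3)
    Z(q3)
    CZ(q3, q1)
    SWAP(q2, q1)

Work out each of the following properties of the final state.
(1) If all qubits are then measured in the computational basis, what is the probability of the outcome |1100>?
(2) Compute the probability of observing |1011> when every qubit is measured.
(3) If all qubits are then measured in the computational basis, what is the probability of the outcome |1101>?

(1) Outcome |1100> occurs with probability 0. Key observation: steps 16-21 multiply out to the identity, so the circuit reduces to the remaining gates.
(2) A full measurement returns |1011> with probability 1/4.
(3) The probability of measuring |1101> is 0.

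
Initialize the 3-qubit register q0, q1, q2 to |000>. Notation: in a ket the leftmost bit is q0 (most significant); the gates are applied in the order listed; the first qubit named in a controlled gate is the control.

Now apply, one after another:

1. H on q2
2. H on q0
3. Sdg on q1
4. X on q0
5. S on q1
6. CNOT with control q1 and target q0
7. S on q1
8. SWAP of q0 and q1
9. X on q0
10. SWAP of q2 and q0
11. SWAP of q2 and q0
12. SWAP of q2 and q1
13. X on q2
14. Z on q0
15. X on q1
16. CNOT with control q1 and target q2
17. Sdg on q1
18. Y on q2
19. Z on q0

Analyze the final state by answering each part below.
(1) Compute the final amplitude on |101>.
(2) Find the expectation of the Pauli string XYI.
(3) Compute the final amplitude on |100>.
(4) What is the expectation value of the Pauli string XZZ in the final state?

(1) |101> carries amplitude I/2 in the final state. Key observation: steps 10-11 multiply out to the identity, so the circuit reduces to the remaining gates.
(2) The expectation value of XYI is 0.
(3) The final state's coefficient on |100> equals -I/2.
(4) The expectation value of XZZ is 0.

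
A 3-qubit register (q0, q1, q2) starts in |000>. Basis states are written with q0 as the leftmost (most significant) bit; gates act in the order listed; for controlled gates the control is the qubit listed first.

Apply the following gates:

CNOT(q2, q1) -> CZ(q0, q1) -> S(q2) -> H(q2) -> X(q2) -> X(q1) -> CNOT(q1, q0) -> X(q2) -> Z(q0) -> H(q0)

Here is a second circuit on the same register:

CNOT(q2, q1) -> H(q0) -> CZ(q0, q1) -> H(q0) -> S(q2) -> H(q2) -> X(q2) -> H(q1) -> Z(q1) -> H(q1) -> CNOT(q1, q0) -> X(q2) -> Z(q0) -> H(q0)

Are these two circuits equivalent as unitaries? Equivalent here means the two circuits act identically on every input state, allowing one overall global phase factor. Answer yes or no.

No — the two circuits implement different unitaries, even allowing a global phase.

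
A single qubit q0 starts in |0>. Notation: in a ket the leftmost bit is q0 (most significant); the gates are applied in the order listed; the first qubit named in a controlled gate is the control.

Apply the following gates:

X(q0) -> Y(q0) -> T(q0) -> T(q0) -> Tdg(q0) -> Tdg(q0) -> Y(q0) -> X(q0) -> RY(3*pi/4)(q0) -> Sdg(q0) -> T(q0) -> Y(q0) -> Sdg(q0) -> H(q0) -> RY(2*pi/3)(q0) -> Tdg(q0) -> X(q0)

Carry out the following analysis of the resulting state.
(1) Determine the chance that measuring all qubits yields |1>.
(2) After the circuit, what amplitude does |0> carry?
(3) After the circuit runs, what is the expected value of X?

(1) The probability of measuring |1> is 5/8 - sqrt(6)/8.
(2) The final state's coefficient on |0> equals (-sqrt(12 - 6*sqrt(2))/8 + sqrt(4 - 2*sqrt(2))/8 + sqrt(sqrt(2) + 2)*(sqrt(2) + sqrt(6))*exp(I*pi/4)/8)*exp(3*I*pi/4).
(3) The expectation value of X is -sqrt(2)/4 - sqrt(6)/8 - 1/4.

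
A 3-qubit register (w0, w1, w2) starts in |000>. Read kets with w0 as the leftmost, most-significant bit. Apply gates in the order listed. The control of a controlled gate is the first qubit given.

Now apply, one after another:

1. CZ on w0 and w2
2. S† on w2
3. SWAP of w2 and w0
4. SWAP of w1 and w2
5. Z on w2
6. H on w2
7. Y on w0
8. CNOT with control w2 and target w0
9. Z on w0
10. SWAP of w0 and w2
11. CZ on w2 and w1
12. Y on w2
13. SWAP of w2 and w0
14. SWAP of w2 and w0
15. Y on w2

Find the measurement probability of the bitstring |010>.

A full measurement returns |010> with probability 0. Key observation: the block from step 12 through step 15 cancels to the identity and can be dropped.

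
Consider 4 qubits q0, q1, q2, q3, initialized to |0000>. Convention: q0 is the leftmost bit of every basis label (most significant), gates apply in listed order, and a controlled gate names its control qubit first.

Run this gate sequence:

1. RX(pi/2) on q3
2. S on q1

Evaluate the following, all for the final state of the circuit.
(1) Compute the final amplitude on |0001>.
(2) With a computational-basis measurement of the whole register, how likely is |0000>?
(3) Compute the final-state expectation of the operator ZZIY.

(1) |0001> carries amplitude -sqrt(2)*I/2 in the final state.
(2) A full measurement returns |0000> with probability 1/2.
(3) In the final state, ZZIY has expectation -1.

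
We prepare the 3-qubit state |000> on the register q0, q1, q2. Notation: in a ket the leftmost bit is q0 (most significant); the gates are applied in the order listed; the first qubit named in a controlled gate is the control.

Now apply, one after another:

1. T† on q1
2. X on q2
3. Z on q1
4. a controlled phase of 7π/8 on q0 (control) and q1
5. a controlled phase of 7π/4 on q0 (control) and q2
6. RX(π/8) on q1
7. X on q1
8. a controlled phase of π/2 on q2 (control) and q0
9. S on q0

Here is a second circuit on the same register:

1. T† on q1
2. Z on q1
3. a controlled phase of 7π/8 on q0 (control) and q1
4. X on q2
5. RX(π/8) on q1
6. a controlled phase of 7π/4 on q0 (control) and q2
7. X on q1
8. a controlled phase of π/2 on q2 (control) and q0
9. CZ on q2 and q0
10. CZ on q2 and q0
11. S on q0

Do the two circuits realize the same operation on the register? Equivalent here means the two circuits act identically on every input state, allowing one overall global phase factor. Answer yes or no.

Yes — the two circuits implement the same unitary up to a global phase.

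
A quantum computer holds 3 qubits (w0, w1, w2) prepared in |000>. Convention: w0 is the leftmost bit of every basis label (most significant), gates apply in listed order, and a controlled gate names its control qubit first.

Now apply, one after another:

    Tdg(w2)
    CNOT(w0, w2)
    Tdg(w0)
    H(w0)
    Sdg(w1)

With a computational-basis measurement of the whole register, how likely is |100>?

Outcome |100> occurs with probability 1/2.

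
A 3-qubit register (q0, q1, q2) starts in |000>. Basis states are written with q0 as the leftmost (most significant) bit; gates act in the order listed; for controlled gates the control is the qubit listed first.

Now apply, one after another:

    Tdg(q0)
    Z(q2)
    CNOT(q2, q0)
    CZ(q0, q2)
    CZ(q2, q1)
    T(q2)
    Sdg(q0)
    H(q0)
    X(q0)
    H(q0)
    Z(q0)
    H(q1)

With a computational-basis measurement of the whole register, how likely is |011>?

Outcome |011> occurs with probability 0. Key observation: steps 8-11 multiply out to the identity, so the circuit reduces to the remaining gates.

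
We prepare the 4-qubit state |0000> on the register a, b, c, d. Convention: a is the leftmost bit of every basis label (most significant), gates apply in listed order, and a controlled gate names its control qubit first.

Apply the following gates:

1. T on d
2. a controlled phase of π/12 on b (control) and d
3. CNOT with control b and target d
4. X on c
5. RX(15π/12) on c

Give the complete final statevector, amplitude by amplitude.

The final amplitudes are -I*sqrt(sqrt(2) + 2)/2 on |0000>, -sqrt(2 - sqrt(2))/2 on |0010>, and 0 on every other basis state.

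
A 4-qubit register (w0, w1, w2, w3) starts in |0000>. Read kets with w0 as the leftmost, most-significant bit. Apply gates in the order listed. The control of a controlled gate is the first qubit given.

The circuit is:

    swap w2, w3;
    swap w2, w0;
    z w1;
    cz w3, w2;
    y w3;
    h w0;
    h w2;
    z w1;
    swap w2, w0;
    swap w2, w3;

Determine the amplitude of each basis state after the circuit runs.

After the circuit, the state carries amplitude I/2 on |0010>, I/2 on |0011>, I/2 on |1010>, I/2 on |1011>, and 0 on every other basis state.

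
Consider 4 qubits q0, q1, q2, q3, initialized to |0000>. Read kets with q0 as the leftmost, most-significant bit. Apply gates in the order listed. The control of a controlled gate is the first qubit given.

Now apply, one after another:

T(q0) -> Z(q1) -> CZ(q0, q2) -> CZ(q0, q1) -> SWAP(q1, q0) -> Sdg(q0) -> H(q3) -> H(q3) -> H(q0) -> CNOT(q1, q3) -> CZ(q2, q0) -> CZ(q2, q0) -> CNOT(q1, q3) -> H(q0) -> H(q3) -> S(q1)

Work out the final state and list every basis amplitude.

The final amplitudes are sqrt(2)/2 on |0000>, sqrt(2)/2 on |0001>, and 0 on every other basis state. Key observation: the block from step 8 through step 15 cancels to the identity and can be dropped.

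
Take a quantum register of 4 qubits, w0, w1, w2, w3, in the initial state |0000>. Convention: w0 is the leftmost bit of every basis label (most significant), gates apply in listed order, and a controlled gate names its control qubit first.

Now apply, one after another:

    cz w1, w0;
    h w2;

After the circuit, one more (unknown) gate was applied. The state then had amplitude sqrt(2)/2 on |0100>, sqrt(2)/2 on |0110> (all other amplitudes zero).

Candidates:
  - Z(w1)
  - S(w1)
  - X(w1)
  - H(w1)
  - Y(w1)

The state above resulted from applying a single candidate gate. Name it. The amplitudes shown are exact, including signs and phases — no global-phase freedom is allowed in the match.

The unique candidate consistent with the amplitudes is X(w1).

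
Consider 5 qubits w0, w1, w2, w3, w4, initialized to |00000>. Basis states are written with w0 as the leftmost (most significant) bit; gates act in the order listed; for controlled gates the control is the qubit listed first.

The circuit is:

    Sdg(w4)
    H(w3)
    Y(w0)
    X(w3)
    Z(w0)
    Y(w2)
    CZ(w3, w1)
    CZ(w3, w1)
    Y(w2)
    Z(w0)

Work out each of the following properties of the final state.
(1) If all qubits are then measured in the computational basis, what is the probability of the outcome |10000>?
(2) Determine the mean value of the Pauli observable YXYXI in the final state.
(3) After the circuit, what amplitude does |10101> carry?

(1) A full measurement returns |10000> with probability 1/2. Key observation: gates 5-10 undo each other exactly, leaving only the rest of the circuit to track.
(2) In the final state, YXYXI has expectation 0.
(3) |10101> carries amplitude 0 in the final state.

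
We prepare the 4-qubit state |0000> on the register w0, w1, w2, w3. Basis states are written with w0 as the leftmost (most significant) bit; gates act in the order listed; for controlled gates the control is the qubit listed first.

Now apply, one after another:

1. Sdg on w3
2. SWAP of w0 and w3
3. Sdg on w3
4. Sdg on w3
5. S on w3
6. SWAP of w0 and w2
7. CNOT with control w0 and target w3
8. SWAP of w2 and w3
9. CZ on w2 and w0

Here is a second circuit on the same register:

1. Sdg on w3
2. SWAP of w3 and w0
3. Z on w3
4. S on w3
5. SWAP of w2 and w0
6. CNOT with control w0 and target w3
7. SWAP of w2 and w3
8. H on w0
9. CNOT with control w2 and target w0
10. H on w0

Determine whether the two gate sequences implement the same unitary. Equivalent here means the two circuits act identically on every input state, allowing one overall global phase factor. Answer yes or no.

Yes, they are equivalent — the unitaries differ by at most a global phase.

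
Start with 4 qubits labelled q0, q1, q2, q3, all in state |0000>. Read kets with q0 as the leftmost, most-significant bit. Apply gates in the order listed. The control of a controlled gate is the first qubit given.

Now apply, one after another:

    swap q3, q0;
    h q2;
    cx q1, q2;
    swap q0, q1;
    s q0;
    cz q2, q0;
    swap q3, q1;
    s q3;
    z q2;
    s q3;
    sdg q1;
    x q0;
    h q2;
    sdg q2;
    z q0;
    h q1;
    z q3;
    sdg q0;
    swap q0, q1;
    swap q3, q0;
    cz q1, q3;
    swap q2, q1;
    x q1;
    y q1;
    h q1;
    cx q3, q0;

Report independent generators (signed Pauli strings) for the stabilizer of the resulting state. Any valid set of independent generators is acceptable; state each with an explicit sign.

One valid set of independent stabilizer generators is -XIIX, -IXII, +ZIIZ, -IIZI (any independent generating set of the same group is equally correct).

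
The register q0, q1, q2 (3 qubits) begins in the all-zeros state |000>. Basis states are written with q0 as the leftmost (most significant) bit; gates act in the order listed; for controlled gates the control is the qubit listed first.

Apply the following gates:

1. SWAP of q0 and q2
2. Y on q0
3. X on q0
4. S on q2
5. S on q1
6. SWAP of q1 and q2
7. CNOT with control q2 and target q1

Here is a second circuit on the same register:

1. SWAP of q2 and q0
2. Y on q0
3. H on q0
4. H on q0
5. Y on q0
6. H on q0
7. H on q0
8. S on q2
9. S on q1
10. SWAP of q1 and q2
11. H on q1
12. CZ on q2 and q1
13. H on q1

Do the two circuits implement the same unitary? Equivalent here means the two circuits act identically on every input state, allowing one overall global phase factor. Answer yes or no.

No — the two circuits implement different unitaries, even allowing a global phase.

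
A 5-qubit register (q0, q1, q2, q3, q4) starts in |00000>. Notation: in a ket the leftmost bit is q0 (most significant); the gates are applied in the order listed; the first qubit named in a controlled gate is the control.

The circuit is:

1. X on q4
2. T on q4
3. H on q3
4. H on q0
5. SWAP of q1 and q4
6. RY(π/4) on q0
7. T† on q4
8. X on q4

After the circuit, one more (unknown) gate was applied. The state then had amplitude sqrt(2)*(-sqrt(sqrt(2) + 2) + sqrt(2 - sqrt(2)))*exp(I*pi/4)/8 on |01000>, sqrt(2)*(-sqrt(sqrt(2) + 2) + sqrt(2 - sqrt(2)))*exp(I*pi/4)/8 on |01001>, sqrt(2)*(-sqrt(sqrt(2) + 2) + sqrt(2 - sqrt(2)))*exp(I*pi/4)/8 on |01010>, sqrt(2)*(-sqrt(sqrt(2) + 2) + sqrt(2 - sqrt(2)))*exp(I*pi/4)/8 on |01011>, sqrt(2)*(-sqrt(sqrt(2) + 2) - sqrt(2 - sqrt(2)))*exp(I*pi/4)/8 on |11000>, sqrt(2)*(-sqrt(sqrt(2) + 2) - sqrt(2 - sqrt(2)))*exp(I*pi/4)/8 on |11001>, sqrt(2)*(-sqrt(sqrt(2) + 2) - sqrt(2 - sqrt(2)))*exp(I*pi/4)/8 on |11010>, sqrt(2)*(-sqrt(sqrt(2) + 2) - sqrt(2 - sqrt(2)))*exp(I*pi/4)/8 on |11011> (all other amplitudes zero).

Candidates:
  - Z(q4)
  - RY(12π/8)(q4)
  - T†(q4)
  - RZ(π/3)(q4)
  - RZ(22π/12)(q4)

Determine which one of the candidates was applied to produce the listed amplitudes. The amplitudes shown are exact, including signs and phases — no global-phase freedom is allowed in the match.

The unique candidate consistent with the amplitudes is RY(12π/8)(q4).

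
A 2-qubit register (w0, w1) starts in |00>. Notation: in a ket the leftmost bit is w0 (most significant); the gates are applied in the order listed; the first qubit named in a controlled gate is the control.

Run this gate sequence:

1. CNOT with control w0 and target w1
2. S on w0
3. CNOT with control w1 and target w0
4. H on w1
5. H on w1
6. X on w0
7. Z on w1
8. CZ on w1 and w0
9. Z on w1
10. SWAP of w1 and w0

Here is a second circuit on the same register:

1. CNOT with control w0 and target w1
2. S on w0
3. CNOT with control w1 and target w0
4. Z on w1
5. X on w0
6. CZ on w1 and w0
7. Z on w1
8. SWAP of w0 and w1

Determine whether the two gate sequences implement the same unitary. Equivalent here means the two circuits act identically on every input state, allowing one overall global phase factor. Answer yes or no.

Yes: on every input state the two circuits agree up to one overall phase factor.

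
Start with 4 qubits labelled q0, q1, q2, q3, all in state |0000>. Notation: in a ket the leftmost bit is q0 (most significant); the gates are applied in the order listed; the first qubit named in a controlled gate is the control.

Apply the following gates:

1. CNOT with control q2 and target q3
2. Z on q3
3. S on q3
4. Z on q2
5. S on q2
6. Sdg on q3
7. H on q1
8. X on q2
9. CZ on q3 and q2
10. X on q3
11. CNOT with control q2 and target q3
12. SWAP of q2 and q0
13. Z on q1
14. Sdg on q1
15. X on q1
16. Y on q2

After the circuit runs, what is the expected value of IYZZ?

In the final state, IYZZ has expectation 1.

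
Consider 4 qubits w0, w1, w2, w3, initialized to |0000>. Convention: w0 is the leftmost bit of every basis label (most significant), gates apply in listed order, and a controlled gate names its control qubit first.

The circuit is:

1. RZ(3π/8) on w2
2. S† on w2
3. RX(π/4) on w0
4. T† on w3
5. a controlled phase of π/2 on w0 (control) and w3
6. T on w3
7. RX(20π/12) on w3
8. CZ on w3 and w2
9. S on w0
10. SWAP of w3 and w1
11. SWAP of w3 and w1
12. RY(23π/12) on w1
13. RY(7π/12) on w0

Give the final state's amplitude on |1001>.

The amplitude on |1001> is sqrt(2)*I*sqrt(1/2 - sqrt(2)/4)*exp(-3*I*pi/16)/4 + 3*I*sqrt(1/2 - sqrt(2)/4)*exp(-3*I*pi/16)/8 + sqrt(3)*I*sqrt(sqrt(2)/4 + 1/2)*exp(-3*I*pi/16)/8.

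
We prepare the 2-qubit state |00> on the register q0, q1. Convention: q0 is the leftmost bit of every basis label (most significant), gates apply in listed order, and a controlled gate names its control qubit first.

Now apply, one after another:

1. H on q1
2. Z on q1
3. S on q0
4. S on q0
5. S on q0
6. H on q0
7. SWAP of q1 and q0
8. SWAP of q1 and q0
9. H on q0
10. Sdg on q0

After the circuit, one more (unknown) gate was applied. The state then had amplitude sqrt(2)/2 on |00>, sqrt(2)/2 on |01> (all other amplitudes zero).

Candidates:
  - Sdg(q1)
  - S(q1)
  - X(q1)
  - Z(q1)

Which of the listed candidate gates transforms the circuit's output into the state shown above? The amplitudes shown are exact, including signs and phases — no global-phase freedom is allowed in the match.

The applied gate was Z(q1). Key observation: gates 5-10 undo each other exactly, leaving only the rest of the circuit to track.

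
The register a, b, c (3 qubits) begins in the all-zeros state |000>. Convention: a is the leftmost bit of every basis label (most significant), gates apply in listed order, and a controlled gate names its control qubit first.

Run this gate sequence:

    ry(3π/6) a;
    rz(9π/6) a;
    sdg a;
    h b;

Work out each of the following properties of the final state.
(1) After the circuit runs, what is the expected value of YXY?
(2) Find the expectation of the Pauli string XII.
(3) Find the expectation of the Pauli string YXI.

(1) In the final state, YXY has expectation 0.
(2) In the final state, XII has expectation -1.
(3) In the final state, YXI has expectation 0.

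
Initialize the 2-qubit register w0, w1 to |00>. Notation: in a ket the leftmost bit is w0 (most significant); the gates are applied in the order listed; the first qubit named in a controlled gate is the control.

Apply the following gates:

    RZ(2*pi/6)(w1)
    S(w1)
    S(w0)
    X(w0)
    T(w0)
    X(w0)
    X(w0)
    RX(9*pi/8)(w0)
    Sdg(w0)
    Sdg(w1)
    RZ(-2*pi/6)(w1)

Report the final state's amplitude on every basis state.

The final amplitudes are -exp(3*I*pi/4)*cos(pi/16) on |00>, 0 on |01>, exp(3*I*pi/4)*sin(pi/16) on |10>, 0 on |11>.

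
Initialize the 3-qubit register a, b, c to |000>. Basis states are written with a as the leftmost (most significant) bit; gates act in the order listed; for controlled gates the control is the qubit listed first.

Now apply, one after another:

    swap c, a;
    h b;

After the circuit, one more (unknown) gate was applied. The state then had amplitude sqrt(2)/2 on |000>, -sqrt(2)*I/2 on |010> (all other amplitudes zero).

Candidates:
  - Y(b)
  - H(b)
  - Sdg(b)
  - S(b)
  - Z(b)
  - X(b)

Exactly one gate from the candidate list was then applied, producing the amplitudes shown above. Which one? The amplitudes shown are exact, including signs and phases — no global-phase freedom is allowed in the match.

The unique candidate consistent with the amplitudes is Sdg(b).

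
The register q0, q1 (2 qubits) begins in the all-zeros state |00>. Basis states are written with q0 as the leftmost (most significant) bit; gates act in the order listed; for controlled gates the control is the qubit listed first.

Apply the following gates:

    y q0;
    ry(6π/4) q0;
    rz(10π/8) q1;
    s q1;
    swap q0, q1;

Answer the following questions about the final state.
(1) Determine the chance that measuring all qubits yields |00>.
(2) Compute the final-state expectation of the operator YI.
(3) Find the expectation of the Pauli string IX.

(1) Outcome |00> occurs with probability 1/2.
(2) In the final state, YI has expectation 0.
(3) The observable IX averages to 1.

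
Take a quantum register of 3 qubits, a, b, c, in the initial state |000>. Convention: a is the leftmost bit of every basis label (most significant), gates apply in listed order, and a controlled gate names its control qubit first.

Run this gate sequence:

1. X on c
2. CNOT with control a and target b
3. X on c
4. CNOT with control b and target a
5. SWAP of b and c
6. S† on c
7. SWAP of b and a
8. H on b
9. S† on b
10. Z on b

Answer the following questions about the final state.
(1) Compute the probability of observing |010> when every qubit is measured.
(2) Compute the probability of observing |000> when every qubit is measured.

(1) Outcome |010> occurs with probability 1/2.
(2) A full measurement returns |000> with probability 1/2.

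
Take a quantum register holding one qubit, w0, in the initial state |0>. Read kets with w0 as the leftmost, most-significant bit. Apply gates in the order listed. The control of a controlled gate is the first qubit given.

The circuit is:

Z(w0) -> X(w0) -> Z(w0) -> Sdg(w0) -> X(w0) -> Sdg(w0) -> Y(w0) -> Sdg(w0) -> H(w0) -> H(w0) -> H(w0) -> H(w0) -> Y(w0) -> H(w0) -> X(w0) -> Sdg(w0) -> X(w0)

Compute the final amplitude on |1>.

The final state's coefficient on |1> equals sqrt(2)/2.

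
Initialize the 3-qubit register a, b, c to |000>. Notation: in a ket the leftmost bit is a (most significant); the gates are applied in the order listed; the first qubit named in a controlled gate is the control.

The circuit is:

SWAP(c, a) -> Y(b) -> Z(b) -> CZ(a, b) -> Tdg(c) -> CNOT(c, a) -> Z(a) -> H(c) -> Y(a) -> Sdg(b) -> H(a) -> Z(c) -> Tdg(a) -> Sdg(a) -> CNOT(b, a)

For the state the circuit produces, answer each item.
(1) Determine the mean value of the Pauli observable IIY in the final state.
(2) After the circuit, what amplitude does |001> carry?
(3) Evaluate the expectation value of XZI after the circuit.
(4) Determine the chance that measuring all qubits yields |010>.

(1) The expectation value of IIY is 0.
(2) The final state's coefficient on |001> equals 0.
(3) The expectation value of XZI is -sqrt(2)/2.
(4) A full measurement returns |010> with probability 1/4.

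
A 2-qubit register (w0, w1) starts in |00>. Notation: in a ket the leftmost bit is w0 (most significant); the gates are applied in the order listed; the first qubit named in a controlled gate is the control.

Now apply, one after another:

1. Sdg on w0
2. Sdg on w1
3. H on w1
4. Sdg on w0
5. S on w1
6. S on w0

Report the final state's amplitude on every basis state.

After the circuit, the state carries amplitude sqrt(2)/2 on |00>, sqrt(2)*I/2 on |01>, 0 on |10>, 0 on |11>.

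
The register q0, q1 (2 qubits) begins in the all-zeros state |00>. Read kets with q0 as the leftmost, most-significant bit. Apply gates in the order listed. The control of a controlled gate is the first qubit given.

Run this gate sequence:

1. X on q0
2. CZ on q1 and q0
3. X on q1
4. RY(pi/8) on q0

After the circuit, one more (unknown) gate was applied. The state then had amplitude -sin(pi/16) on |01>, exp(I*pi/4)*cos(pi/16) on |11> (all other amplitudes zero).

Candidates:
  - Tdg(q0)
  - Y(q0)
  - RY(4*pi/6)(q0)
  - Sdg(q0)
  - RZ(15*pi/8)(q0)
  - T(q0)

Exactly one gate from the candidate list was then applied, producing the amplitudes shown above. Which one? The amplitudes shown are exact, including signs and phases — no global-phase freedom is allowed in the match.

It was T(q0) that produced the state shown.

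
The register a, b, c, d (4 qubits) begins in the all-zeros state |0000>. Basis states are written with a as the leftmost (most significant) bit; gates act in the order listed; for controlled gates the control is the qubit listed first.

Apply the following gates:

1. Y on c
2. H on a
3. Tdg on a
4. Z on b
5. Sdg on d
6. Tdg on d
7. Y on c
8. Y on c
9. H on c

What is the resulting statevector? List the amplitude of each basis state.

The final amplitudes are I/2 on |0000>, -I/2 on |0010>, exp(I*pi/4)/2 on |1000>, -exp(I*pi/4)/2 on |1010>, and 0 on every other basis state.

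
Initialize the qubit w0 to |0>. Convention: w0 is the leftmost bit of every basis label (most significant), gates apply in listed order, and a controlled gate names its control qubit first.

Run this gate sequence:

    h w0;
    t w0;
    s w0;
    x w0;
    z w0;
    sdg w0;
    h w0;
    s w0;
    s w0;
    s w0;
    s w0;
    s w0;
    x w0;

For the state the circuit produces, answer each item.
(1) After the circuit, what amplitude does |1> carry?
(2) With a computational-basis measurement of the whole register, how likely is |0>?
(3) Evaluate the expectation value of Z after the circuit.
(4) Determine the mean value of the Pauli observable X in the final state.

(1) The amplitude on |1> is exp(3*I*pi/4)/2 + I/2.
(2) A full measurement returns |0> with probability 1/2 - sqrt(2)/4.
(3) The expectation value of Z is -sqrt(2)/2.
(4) In the final state, X has expectation -sqrt(2)/2.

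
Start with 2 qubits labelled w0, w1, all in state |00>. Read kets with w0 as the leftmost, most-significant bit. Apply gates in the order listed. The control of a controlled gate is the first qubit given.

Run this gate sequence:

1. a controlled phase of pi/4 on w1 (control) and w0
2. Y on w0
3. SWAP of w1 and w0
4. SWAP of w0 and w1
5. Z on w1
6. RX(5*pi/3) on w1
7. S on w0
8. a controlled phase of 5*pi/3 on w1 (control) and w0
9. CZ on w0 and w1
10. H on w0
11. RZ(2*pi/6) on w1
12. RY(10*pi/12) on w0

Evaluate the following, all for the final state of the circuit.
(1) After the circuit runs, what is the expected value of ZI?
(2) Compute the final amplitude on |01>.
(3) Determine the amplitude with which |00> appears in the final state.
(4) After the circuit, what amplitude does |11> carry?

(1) The expectation value of ZI is 1/2.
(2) |01> carries amplitude -sqrt(3)*exp(I*pi/3)/4 in the final state.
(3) The final state's coefficient on |00> equals -3*exp(5*I*pi/6)/4.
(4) |11> carries amplitude -exp(I*pi/3)/4 in the final state.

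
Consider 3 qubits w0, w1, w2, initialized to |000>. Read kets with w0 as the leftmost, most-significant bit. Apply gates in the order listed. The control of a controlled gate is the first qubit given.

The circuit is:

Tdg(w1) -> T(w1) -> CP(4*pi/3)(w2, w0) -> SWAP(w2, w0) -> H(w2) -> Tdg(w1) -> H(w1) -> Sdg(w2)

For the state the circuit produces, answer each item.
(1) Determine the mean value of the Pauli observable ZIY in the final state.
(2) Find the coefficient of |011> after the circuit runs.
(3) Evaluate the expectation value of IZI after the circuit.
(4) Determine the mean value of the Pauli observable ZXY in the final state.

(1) In the final state, ZIY has expectation -1.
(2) The final state's coefficient on |011> equals -I/2.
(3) In the final state, IZI has expectation 0.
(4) The observable ZXY averages to -1.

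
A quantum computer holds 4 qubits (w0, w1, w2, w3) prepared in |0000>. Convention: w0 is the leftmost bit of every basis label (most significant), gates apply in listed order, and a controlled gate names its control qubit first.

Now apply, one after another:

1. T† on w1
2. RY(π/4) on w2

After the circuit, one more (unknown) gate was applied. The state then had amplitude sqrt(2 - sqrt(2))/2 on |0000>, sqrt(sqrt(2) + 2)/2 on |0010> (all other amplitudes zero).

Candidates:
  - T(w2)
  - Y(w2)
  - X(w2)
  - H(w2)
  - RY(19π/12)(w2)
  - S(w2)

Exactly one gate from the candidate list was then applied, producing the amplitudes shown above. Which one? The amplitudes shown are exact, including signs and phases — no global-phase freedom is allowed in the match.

It was X(w2) that produced the state shown.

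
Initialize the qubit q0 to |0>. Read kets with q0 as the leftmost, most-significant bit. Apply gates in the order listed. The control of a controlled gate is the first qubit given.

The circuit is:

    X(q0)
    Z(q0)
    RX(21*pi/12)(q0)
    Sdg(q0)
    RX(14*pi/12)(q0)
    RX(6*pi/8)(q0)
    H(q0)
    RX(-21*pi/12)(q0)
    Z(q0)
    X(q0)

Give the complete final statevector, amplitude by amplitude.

The final amplitudes are (1 - I)*(-sqrt(4 - 2*sqrt(2)) + sqrt(12 - 6*sqrt(2)) + sqrt(2*sqrt(2) + 4) + sqrt(6*sqrt(2) + 12) + (-2 - 2*I)*sqrt(sqrt(2) + 2) + (2 - 2*I)*sqrt(6 - 3*sqrt(2)))/16 on |0>, -sqrt(6*sqrt(2) + 12)/16 + sqrt(4 - 2*sqrt(2))/16 + sqrt(12 - 6*sqrt(2))/16 + sqrt(2*sqrt(2) + 4)/16 + sqrt(6 - 3*sqrt(2))/4 - I*sqrt(sqrt(2) + 2)/4 - I*sqrt(6*sqrt(2) + 12)/16 + I*sqrt(4 - 2*sqrt(2))/16 + I*sqrt(12 - 6*sqrt(2))/16 + I*sqrt(2*sqrt(2) + 4)/16 on |1>.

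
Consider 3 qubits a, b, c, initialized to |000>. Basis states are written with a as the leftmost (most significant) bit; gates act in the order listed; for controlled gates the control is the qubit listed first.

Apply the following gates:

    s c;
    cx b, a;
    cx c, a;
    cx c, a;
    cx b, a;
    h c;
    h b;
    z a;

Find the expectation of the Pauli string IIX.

The expectation value of IIX is 1. Key observation: gates 2-5 undo each other exactly, leaving only the rest of the circuit to track.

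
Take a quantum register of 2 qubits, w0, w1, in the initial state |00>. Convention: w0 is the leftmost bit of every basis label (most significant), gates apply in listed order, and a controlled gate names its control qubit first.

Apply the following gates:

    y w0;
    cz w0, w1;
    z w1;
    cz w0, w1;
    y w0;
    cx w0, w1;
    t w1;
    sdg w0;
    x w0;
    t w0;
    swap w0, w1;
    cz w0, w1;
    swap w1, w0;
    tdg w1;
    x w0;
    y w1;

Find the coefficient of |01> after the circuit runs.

|01> carries amplitude exp(3*I*pi/4) in the final state.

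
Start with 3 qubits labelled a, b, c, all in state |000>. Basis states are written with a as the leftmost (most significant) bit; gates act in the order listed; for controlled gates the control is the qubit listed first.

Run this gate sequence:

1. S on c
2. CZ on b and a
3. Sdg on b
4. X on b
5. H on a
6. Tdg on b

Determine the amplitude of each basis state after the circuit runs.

After the circuit, the state carries amplitude -sqrt(2)*exp(3*I*pi/4)/2 on |010>, -sqrt(2)*exp(3*I*pi/4)/2 on |110>, and 0 on every other basis state.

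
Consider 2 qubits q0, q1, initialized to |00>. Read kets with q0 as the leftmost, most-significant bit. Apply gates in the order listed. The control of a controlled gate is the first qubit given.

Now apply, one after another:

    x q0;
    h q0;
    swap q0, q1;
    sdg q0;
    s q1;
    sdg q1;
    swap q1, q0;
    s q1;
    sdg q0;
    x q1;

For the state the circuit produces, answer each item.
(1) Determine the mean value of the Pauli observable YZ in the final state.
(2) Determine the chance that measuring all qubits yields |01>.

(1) The expectation value of YZ is -1.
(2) The probability of measuring |01> is 1/2.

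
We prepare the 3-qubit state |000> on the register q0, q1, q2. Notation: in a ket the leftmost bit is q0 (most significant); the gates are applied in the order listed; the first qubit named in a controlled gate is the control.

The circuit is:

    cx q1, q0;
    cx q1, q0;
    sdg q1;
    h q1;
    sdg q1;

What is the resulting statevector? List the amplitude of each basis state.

The final amplitudes are sqrt(2)/2 on |000>, -sqrt(2)*I/2 on |010>, and 0 on every other basis state. Key observation: the block from step 1 through step 2 cancels to the identity and can be dropped.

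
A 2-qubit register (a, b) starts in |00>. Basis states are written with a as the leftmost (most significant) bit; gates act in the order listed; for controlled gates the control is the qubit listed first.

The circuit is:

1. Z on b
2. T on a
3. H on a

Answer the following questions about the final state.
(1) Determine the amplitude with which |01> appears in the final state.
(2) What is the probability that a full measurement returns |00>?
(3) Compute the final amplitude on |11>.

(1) The amplitude on |01> is 0.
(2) Outcome |00> occurs with probability 1/2.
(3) The final state's coefficient on |11> equals 0.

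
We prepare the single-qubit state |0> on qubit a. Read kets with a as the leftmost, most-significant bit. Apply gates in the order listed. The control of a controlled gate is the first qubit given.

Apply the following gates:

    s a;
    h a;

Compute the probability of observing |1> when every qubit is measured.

Outcome |1> occurs with probability 1/2.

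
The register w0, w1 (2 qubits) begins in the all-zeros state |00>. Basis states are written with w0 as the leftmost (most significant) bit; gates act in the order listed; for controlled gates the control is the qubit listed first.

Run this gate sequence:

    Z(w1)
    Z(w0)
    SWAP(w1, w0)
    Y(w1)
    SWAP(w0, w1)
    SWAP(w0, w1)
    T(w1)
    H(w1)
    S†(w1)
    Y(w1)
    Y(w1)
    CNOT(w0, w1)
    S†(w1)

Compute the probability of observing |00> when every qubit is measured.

A full measurement returns |00> with probability 1/2. Key observation: the block from step 5 through step 6 cancels to the identity and can be dropped.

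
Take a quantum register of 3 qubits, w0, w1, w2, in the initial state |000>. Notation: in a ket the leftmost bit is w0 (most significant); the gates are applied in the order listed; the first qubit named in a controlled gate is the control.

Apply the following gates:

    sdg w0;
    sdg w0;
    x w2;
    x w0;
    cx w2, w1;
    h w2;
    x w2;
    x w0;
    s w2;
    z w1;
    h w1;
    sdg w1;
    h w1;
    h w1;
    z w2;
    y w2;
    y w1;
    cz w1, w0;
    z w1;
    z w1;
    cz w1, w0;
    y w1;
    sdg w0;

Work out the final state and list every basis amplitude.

After the circuit, the state carries amplitude 1/2 on |000>, I/2 on |001>, I/2 on |010>, -1/2 on |011>, 0 on |100>, 0 on |101>, 0 on |110>, 0 on |111>.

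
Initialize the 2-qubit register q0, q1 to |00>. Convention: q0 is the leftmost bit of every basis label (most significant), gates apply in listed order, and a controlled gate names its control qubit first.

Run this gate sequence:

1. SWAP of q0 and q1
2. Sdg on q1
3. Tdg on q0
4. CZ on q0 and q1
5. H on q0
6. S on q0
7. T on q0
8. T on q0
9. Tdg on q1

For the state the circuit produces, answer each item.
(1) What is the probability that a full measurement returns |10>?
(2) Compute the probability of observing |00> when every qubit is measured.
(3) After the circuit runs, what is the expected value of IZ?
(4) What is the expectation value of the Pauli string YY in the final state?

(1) The probability of measuring |10> is 1/2.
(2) A full measurement returns |00> with probability 1/2.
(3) The observable IZ averages to 1.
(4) In the final state, YY has expectation 0.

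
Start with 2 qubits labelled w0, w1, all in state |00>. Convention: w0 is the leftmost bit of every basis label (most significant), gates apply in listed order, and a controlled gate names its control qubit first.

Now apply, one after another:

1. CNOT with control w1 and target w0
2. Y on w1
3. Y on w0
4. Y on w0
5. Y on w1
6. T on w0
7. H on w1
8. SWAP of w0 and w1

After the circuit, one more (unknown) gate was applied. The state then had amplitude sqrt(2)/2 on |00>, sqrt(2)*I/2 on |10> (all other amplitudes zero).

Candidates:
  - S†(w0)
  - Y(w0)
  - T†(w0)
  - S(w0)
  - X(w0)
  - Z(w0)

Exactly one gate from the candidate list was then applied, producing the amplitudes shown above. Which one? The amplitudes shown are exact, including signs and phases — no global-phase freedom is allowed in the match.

The unique candidate consistent with the amplitudes is S(w0). Key observation: the block from step 2 through step 5 cancels to the identity and can be dropped.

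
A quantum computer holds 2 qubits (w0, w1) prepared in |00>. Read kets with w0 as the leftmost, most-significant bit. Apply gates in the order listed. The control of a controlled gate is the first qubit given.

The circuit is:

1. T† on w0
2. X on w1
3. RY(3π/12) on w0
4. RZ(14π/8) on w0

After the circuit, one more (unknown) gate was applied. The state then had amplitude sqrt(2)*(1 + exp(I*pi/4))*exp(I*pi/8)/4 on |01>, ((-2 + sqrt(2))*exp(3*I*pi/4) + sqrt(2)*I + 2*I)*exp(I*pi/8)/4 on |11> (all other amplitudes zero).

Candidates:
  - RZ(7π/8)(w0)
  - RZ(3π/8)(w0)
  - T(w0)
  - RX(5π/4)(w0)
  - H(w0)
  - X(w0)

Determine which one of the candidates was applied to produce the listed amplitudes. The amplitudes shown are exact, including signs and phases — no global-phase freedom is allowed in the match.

The unique candidate consistent with the amplitudes is RX(5π/4)(w0).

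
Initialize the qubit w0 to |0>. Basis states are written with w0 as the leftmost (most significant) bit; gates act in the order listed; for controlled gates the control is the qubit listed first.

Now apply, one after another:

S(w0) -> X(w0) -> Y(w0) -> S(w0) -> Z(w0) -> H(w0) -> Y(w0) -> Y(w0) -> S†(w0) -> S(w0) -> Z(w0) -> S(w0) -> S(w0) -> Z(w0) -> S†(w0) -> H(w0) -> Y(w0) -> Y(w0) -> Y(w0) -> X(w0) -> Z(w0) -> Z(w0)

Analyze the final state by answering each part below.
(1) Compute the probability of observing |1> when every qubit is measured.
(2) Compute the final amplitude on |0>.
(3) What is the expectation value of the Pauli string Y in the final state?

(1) The probability of measuring |1> is 1/2.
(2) The final state's coefficient on |0> equals 1/2 + I/2.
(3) The expectation value of Y is 1.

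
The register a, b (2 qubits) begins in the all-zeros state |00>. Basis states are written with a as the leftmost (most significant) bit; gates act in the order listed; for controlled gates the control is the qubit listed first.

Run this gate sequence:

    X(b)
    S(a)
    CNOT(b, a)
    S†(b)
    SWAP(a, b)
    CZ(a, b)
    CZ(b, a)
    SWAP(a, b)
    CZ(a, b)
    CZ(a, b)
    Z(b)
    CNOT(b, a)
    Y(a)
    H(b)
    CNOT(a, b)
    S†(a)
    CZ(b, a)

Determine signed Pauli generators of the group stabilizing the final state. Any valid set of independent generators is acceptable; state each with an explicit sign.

The stabilizer group can be generated by +IX, -ZI, among other valid generating sets. Key observation: steps 9-10 multiply out to the identity, so the circuit reduces to the remaining gates.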